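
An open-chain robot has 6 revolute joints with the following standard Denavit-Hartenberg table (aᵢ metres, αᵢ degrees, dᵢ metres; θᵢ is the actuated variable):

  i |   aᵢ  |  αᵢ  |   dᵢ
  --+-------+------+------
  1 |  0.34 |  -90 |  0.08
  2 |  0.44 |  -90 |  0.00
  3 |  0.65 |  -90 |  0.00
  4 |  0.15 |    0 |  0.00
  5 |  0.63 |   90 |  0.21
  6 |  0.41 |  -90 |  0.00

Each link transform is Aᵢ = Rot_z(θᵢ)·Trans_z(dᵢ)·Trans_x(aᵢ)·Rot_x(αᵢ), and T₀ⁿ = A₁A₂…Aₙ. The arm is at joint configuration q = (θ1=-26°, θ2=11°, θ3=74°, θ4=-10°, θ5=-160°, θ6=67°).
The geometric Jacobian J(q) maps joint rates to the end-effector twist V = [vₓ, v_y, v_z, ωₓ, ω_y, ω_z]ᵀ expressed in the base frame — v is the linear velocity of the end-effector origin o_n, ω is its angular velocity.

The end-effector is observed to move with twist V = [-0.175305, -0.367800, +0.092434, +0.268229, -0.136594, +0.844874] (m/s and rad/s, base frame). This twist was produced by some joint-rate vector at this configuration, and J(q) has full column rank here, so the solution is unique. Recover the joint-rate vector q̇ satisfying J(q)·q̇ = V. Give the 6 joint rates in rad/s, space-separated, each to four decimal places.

-0.0970 -0.1930 -0.1390 -0.4410 0.2780 0.8560

o_n = [0.0932, -0.2465, -0.0575]
J₁: ẑ×o_n = [0.2465, 0.0932, -0.0000], ω = ẑ
J2: z=[0.4384, 0.8988, 0.0000] o=[0.3056, -0.1490, 0.0800] → [-0.1236, 0.0603, 0.1482, 0.4384, 0.8988, 0.0000]
J3: z=[-0.1715, 0.0836, -0.9816] o=[0.6938, -0.3384, -0.0040] → [0.0858, 0.5804, 0.0345, -0.1715, 0.0836, -0.9816]
J4: z=[-0.9689, 0.1659, 0.1834] o=[0.5780, -0.9771, -0.0381] → [-0.1372, -0.1077, -0.6275, -0.9689, 0.1659, 0.1834]
J5: z=[-0.9689, 0.1659, 0.1834] o=[0.5472, -1.1200, -0.0715] → [-0.1579, -0.0697, -0.7711, -0.9689, 0.1659, 0.1834]
J6: z=[0.1998, 0.0883, 0.9758] o=[0.4355, -0.4664, -0.1077] → [-0.2102, -0.3441, 0.0742, 0.1998, 0.0883, 0.9758]
q̇ = J⁺·V = [-0.0970, -0.1930, -0.1390, -0.4410, 0.2780, 0.8560]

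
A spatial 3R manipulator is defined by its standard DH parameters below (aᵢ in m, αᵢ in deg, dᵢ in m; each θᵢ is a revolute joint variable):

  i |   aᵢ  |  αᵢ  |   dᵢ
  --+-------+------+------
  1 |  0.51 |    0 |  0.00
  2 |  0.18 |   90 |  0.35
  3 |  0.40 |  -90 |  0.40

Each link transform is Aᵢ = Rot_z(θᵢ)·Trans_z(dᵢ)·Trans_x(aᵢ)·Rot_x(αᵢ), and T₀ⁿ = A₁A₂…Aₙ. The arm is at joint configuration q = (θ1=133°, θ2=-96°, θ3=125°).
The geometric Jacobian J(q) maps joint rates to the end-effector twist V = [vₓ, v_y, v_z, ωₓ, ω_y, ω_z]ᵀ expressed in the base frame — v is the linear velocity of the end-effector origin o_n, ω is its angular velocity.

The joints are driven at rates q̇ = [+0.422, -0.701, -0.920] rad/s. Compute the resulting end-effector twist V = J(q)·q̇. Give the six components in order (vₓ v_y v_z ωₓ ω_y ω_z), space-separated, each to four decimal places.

-0.0141 -0.0215 0.2111 -0.5537 0.7347 -0.2790

o_n = [-0.1466, 0.0238, 0.6777]
J₁: ẑ×o_n = [-0.0238, -0.1466, 0.0000], ω = ẑ
J2: z=[0.0000, 0.0000, 1.0000] o=[-0.3478, 0.3730, 0.0000] → [0.3492, 0.2012, -0.0000, 0.0000, 0.0000, 1.0000]
J3: z=[0.6018, -0.7986, 0.0000] o=[-0.2041, 0.4813, 0.3500] → [-0.2617, -0.1972, -0.2294, 0.6018, -0.7986, 0.0000]
V = J·q̇ = [-0.0141, -0.0215, 0.2111, -0.5537, 0.7347, -0.2790]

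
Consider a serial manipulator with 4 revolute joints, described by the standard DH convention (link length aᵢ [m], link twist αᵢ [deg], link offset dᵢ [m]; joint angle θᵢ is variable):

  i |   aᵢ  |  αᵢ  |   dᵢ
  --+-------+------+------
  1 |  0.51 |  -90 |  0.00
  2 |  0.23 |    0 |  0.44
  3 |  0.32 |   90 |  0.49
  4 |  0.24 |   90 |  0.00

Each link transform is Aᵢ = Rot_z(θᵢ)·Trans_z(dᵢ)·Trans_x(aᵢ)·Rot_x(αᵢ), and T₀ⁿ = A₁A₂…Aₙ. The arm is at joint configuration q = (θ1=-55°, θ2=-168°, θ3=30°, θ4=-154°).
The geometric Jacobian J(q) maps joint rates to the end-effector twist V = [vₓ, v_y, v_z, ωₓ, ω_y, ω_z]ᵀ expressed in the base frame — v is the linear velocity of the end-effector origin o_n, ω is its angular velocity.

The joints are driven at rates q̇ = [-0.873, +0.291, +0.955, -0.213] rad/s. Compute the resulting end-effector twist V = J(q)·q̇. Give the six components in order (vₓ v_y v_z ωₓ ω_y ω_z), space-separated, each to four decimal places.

o_n = [0.7947, 0.3031, 0.1176]
J₁: ẑ×o_n = [-0.3031, 0.7947, 0.0000], ω = ẑ
J2: z=[0.8192, 0.5736, 0.0000] o=[0.2925, -0.4178, 0.0000] → [0.0675, -0.0963, 0.3025, 0.8192, 0.5736, 0.0000]
J3: z=[0.8192, 0.5736, 0.0000] o=[0.5239, 0.0189, 0.0478] → [0.0400, -0.0572, 0.0775, 0.8192, 0.5736, 0.0000]
J4: z=[-0.3838, 0.5481, -0.7431] o=[0.7889, 0.4947, 0.2619] → [-0.2215, -0.0597, 0.0704, -0.3838, 0.5481, -0.7431]
V = J·q̇ = [0.3696, -0.7637, 0.1470, 1.1024, 0.5979, -0.7147]

0.3696 -0.7637 0.1470 1.1024 0.5979 -0.7147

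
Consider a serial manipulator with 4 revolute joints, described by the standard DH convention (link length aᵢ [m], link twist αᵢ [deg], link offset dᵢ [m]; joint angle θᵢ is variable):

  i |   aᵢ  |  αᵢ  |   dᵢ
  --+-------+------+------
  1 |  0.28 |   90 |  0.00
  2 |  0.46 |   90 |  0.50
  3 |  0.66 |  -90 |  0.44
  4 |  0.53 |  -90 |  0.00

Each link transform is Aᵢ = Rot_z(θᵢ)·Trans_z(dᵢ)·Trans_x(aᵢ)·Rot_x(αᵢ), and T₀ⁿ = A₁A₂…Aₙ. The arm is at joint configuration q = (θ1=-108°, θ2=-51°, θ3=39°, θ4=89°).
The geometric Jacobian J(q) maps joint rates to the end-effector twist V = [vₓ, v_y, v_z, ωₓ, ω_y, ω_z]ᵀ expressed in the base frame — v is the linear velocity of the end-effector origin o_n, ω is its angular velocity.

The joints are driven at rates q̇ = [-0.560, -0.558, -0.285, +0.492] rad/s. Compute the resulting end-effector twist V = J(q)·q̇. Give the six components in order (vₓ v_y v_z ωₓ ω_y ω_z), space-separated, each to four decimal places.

0.0781 0.9816 -0.3161 0.1588 -0.0796 -0.1400

o_n = [-1.1748, -0.6347, -0.7051]
J₁: ẑ×o_n = [0.6347, -1.1748, 0.0000], ω = ẑ
J2: z=[-0.9511, 0.3090, 0.0000] o=[-0.0865, -0.2663, 0.0000] → [-0.2179, -0.6706, 0.6867, -0.9511, 0.3090, 0.0000]
J3: z=[0.2402, 0.7391, -0.6293] o=[-0.6515, -0.3871, -0.3575] → [-0.4127, 0.4128, 0.3273, 0.2402, 0.7391, -0.6293]
J4: z=[-0.6167, 0.6168, 0.4891] o=[-1.0406, -0.2405, -1.0330] → [0.3950, 0.1366, 0.3259, -0.6167, 0.6168, 0.4891]
V = J·q̇ = [0.0781, 0.9816, -0.3161, 0.1588, -0.0796, -0.1400]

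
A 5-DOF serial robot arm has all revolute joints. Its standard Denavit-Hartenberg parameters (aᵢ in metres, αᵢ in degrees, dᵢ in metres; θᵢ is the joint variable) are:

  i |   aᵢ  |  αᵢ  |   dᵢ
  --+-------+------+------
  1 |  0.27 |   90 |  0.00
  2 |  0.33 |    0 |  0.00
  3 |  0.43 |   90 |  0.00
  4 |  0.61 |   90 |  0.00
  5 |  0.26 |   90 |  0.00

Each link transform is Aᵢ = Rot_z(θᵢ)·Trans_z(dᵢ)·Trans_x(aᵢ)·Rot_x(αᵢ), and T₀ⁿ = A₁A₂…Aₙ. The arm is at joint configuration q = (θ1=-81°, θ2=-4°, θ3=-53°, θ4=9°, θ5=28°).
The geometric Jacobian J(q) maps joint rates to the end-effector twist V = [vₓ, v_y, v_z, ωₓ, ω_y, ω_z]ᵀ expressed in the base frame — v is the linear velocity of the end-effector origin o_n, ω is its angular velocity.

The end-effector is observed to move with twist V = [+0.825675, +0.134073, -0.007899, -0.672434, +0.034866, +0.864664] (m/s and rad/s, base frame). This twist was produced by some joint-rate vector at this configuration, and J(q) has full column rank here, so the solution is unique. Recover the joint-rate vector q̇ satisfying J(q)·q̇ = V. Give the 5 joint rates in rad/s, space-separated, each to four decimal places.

0.7690 0.4630 -0.7910 0.0650 -0.9990

o_n = [0.0553, -1.1886, -1.1456]
J₁: ẑ×o_n = [1.1886, 0.0553, -0.0000], ω = ẑ
J2: z=[-0.9877, -0.1564, 0.0000] o=[0.0422, -0.2667, 0.0000] → [0.1792, -1.1315, 0.9127, -0.9877, -0.1564, 0.0000]
J3: z=[-0.9877, -0.1564, 0.0000] o=[0.0937, -0.5918, -0.0230] → [0.1756, -1.1087, 0.5835, -0.9877, -0.1564, 0.0000]
J4: z=[-0.1312, 0.8283, -0.5446] o=[0.1304, -0.8231, -0.3836] → [-0.8302, -0.0591, 0.1101, -0.1312, 0.8283, -0.5446]
J5: z=[0.9889, 0.0704, -0.1312] o=[0.0875, -1.1622, -0.8889] → [-0.0215, 0.2580, -0.0239, 0.9889, 0.0704, -0.1312]
q̇ = J⁺·V = [0.7690, 0.4630, -0.7910, 0.0650, -0.9990]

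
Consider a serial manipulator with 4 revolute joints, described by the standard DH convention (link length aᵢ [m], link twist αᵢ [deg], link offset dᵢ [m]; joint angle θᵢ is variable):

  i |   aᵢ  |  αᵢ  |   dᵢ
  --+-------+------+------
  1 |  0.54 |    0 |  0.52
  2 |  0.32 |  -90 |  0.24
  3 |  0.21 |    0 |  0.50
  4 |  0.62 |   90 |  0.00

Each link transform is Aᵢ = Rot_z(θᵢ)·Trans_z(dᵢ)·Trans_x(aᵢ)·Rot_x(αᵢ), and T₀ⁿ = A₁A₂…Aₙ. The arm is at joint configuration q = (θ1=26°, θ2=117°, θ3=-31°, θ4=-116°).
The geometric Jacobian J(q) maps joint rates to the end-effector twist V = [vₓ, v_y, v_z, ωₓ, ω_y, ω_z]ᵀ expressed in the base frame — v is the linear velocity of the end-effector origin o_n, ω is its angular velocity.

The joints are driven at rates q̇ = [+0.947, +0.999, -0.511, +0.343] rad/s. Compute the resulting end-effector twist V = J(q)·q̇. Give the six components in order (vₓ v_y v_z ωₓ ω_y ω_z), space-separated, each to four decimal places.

0.6657 -0.1623 0.0046 0.1011 0.1342 1.9460

o_n = [0.2004, -0.1746, 1.2058]
J₁: ẑ×o_n = [0.1746, 0.2004, -0.0000], ω = ẑ
J2: z=[0.0000, 0.0000, 1.0000] o=[0.4853, 0.2367, 0.5200] → [0.4113, -0.2850, 0.0000, 0.0000, 0.0000, 1.0000]
J3: z=[-0.6018, -0.7986, 0.0000] o=[0.2298, 0.4293, 0.7600] → [-0.3561, 0.2683, 0.3400, -0.6018, -0.7986, 0.0000]
J4: z=[-0.6018, -0.7986, 0.0000] o=[-0.2149, 0.1383, 0.8682] → [-0.2697, 0.2032, 0.5200, -0.6018, -0.7986, 0.0000]
V = J·q̇ = [0.6657, -0.1623, 0.0046, 0.1011, 0.1342, 1.9460]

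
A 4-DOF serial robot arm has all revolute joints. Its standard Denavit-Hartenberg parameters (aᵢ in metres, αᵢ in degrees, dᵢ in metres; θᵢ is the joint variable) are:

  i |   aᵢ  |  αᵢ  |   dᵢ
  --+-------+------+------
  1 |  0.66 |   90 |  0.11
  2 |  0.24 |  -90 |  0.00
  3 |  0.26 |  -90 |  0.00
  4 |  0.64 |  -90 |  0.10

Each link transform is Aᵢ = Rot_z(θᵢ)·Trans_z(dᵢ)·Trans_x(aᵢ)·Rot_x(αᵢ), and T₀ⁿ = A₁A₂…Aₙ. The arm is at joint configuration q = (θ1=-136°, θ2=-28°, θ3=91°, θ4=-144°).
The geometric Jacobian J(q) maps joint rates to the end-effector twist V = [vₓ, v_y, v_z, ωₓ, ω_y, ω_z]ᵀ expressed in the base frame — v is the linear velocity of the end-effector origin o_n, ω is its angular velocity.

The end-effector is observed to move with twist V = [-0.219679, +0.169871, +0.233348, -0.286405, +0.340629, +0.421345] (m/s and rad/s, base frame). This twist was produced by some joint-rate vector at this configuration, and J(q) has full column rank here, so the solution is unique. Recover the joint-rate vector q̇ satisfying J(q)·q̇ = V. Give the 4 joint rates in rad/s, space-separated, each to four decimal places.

-0.3730 0.4370 0.6870 0.4000

o_n = [-0.8738, -0.4831, 0.3743]
J₁: ẑ×o_n = [0.4831, -0.8738, 0.0000], ω = ẑ
J2: z=[-0.6947, 0.7193, 0.0000] o=[-0.4748, -0.4585, 0.1100] → [0.1901, 0.1836, 0.3042, -0.6947, 0.7193, 0.0000]
J3: z=[-0.3377, -0.3261, 0.8829] o=[-0.6272, -0.6057, -0.0027] → [-0.2311, -0.0905, -0.1218, -0.3377, -0.3261, 0.8829]
J4: z=[0.6229, 0.6258, 0.4694] o=[-0.4437, -0.7899, -0.0005] → [0.0906, -0.4354, 0.4602, 0.6229, 0.6258, 0.4694]
q̇ = J⁺·V = [-0.3730, 0.4370, 0.6870, 0.4000]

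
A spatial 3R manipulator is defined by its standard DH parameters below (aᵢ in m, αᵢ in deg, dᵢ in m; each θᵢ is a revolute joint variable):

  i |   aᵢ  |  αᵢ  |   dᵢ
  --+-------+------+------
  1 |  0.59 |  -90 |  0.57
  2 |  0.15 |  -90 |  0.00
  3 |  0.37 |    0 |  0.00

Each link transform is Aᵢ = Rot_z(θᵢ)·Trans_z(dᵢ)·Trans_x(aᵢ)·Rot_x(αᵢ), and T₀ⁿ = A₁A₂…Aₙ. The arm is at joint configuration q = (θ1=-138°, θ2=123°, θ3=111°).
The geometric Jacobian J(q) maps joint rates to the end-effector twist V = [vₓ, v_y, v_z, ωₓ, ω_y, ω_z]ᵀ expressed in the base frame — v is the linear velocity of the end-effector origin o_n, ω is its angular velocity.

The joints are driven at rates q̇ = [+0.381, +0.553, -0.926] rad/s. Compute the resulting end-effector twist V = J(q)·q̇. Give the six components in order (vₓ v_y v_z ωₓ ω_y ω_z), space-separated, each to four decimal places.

o_n = [-0.6625, -0.1317, 0.5554]
J₁: ẑ×o_n = [0.1317, -0.6625, 0.0000], ω = ẑ
J2: z=[0.6691, -0.7431, 0.0000] o=[-0.4385, -0.3948, 0.5700] → [0.0108, 0.0098, 0.0095, 0.6691, -0.7431, 0.0000]
J3: z=[0.6233, 0.5612, 0.5446] o=[-0.3777, -0.3401, 0.4442] → [-0.0511, -0.2244, 0.2897, 0.6233, 0.5612, 0.5446]
V = J·q̇ = [0.1035, -0.0392, -0.2630, -0.2071, -0.9306, -0.1233]

0.1035 -0.0392 -0.2630 -0.2071 -0.9306 -0.1233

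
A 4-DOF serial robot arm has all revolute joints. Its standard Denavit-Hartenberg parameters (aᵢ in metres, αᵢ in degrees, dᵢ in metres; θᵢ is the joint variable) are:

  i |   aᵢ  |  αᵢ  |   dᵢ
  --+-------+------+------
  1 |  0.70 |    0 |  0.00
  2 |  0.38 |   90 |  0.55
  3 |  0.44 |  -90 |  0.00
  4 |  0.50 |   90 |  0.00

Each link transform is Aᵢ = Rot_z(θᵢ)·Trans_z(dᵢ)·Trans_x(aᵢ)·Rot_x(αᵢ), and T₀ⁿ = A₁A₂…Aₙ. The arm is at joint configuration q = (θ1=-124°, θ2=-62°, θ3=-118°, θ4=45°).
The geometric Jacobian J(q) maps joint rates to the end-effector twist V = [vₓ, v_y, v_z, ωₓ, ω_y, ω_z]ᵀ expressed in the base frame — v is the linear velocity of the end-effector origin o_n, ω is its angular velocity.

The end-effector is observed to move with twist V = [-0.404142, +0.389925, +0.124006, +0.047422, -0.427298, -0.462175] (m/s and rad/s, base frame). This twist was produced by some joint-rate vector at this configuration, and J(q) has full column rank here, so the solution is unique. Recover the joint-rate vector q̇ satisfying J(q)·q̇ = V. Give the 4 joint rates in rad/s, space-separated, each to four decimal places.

-0.9280 0.4170 -0.4200 -0.1040

o_n = [-0.4358, -0.9312, -0.1507]
J₁: ẑ×o_n = [0.9312, -0.4358, 0.0000], ω = ẑ
J2: z=[0.0000, 0.0000, 1.0000] o=[-0.3914, -0.5803, 0.0000] → [0.3508, -0.0444, 0.0000, 0.0000, 0.0000, 1.0000]
J3: z=[0.1045, 0.9945, 0.0000] o=[-0.7694, -0.5406, 0.5500] → [-0.6968, 0.0732, -0.3726, 0.1045, 0.9945, 0.0000]
J4: z=[-0.8781, 0.0923, -0.4695] o=[-0.5639, -0.5622, 0.1615] → [-0.2020, -0.3343, 0.3122, -0.8781, 0.0923, -0.4695]
q̇ = J⁺·V = [-0.9280, 0.4170, -0.4200, -0.1040]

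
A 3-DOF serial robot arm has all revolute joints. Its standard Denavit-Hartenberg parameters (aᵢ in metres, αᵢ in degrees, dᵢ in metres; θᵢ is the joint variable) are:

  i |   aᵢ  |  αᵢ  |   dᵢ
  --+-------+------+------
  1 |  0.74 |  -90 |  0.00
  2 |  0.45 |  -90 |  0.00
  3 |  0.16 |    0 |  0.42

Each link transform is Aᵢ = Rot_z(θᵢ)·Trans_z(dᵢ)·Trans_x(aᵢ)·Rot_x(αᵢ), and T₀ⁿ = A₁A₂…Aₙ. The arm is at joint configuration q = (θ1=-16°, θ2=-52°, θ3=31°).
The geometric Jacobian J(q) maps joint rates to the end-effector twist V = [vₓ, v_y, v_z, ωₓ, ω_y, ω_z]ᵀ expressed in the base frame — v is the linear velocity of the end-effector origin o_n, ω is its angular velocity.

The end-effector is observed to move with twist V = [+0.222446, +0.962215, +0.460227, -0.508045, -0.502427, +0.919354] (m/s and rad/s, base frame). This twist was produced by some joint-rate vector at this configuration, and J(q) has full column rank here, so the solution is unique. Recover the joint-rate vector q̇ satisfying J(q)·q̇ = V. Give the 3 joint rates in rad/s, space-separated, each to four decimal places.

0.6460 -0.6230 -0.4440

o_n = [1.3542, -0.4741, 0.2041]
J₁: ẑ×o_n = [0.4741, 1.3542, -0.0000], ω = ẑ
J2: z=[0.2756, 0.9613, 0.0000] o=[0.7113, -0.2040, 0.0000] → [0.1962, -0.0563, -0.6924, 0.2756, 0.9613, 0.0000]
J3: z=[0.7575, -0.2172, -0.6157] o=[0.9776, -0.2803, 0.3546] → [-0.0866, -0.1178, -0.0649, 0.7575, -0.2172, -0.6157]
q̇ = J⁺·V = [0.6460, -0.6230, -0.4440]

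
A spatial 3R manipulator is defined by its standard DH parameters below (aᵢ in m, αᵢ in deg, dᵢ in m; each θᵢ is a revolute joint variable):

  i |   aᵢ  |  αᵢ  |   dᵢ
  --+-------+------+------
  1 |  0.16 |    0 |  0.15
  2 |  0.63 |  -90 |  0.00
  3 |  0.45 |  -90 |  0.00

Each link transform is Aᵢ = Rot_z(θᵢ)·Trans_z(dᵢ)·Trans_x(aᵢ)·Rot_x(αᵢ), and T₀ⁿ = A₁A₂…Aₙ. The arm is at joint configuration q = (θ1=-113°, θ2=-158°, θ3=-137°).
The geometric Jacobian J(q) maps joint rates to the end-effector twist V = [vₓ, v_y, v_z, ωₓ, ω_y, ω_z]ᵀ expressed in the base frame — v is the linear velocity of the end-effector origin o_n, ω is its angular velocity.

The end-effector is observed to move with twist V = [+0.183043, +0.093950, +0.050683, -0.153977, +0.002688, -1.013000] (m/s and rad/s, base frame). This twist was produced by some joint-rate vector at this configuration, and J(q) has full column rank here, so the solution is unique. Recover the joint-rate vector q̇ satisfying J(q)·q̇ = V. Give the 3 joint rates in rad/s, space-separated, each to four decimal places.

-0.8320 -0.1810 0.1540

o_n = [-0.0573, 0.1536, 0.4569]
J₁: ẑ×o_n = [-0.1536, -0.0573, 0.0000], ω = ẑ
J2: z=[0.0000, 0.0000, 1.0000] o=[-0.0625, -0.1473, 0.1500] → [-0.3008, 0.0053, 0.0000, 0.0000, 0.0000, 1.0000]
J3: z=[-0.9998, 0.0175, 0.0000] o=[-0.0515, 0.4826, 0.1500] → [0.0054, 0.3069, 0.3291, -0.9998, 0.0175, 0.0000]
q̇ = J⁺·V = [-0.8320, -0.1810, 0.1540]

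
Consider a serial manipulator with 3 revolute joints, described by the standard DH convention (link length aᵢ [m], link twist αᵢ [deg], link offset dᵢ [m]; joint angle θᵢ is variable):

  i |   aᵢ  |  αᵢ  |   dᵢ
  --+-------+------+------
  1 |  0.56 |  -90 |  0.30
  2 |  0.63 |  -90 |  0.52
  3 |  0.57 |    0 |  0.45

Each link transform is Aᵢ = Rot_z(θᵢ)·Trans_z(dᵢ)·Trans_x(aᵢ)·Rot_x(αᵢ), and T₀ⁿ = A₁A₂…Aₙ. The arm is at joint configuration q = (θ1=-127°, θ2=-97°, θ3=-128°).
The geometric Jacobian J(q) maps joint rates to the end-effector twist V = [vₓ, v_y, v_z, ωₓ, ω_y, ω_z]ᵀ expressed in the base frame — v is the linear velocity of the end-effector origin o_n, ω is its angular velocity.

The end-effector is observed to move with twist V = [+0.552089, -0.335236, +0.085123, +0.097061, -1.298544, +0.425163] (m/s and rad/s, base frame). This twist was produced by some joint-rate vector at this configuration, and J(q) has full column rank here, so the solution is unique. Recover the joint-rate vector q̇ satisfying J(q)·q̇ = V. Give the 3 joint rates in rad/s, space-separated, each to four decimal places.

o_n = [0.1887, -1.3600, 0.6318]
J₁: ẑ×o_n = [1.3600, 0.1887, -0.0000], ω = ẑ
J2: z=[0.7986, -0.6018, 0.0000] o=[-0.3370, -0.4472, 0.3000] → [-0.1997, -0.2650, -0.4126, 0.7986, -0.6018, 0.0000]
J3: z=[-0.5973, -0.7927, 0.1219] o=[0.1245, -0.6989, 0.9253] → [0.3132, -0.1675, 0.4458, -0.5973, -0.7927, 0.1219]
q̇ = J⁺·V = [0.3050, 0.8590, 0.9860]

0.3050 0.8590 0.9860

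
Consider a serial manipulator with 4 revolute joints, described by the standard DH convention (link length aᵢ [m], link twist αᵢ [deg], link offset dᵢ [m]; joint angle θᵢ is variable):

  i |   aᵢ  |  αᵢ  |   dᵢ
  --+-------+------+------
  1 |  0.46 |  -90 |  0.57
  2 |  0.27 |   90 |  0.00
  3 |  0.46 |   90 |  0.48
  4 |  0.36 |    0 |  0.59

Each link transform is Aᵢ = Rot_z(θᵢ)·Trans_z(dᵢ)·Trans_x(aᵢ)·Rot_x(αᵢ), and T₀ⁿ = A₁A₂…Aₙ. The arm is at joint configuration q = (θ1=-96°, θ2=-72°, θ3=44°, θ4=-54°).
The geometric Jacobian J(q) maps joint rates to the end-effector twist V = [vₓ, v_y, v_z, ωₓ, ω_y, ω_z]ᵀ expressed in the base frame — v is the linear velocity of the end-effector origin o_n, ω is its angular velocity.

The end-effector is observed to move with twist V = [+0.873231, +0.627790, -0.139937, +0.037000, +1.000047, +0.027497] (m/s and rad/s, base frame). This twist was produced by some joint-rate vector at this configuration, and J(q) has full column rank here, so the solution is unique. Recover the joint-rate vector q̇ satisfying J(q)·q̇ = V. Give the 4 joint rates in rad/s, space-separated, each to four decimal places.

0.3400 -0.6950 0.8530 -0.8720

o_n = [-0.0250, -0.6408, 1.7344]
J₁: ẑ×o_n = [0.6408, -0.0250, 0.0000], ω = ẑ
J2: z=[0.9945, -0.1045, 0.0000] o=[-0.0481, -0.4575, 0.5700] → [-0.1217, -1.1580, -0.1799, 0.9945, -0.1045, 0.0000]
J3: z=[0.0994, 0.9458, 0.3090] o=[-0.0568, -0.5405, 0.8268] → [0.8894, -0.0804, -0.0401, 0.0994, 0.9458, 0.3090]
J4: z=[-0.7378, -0.1383, 0.6607] o=[0.2980, -0.2215, 1.2898] → [0.2155, 0.1146, 0.2646, -0.7378, -0.1383, 0.6607]
q̇ = J⁺·V = [0.3400, -0.6950, 0.8530, -0.8720]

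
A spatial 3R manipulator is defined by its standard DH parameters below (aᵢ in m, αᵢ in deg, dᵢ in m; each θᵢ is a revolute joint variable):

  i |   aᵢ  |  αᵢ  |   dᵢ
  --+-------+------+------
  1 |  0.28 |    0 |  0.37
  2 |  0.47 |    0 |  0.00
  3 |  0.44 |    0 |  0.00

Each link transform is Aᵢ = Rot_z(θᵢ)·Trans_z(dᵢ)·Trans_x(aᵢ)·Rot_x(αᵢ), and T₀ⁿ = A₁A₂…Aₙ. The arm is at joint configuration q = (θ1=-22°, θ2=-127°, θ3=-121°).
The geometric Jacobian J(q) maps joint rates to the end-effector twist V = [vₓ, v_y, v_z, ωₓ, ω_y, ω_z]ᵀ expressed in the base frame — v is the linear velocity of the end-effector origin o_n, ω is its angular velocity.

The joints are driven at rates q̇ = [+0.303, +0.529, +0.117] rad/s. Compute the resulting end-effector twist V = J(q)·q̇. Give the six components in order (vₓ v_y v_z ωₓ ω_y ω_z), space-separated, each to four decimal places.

-0.1844 -0.2565 0.0000 0.0000 0.0000 0.9490

o_n = [-0.1433, 0.0930, 0.3700]
J₁: ẑ×o_n = [-0.0930, -0.1433, 0.0000], ω = ẑ
J2: z=[0.0000, 0.0000, 1.0000] o=[0.2596, -0.1049, 0.3700] → [-0.1979, -0.4029, 0.0000, 0.0000, 0.0000, 1.0000]
J3: z=[0.0000, 0.0000, 1.0000] o=[-0.1433, -0.3470, 0.3700] → [-0.4400, 0.0000, 0.0000, 0.0000, 0.0000, 1.0000]
V = J·q̇ = [-0.1844, -0.2565, 0.0000, 0.0000, 0.0000, 0.9490]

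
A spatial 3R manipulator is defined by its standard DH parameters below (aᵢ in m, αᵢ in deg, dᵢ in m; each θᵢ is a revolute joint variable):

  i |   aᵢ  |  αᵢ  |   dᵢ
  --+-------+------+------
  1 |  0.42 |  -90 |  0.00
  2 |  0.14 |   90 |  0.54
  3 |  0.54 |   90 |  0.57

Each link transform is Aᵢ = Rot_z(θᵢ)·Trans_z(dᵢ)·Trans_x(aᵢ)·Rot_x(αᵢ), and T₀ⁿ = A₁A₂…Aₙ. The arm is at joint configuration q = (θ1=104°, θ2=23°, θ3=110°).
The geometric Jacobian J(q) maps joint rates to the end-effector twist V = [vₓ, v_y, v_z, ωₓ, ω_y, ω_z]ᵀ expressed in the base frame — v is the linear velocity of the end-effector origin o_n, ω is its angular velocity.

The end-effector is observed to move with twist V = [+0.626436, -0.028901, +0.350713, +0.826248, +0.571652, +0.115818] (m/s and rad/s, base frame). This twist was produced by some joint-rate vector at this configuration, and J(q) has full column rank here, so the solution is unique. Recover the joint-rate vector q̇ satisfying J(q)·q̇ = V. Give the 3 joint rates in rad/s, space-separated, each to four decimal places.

-0.7200 -0.9400 0.9080

o_n = [-1.1619, 0.3303, 0.5421]
J₁: ẑ×o_n = [-0.3303, -1.1619, 0.0000], ω = ẑ
J2: z=[-0.9703, -0.2419, 0.0000] o=[-0.1016, 0.4075, 0.0000] → [-0.1312, 0.5260, -0.1816, -0.9703, -0.2419, 0.0000]
J3: z=[-0.0945, 0.3791, 0.9205] o=[-0.6567, 0.4019, -0.0547] → [0.2922, -0.4085, 0.1983, -0.0945, 0.3791, 0.9205]
q̇ = J⁺·V = [-0.7200, -0.9400, 0.9080]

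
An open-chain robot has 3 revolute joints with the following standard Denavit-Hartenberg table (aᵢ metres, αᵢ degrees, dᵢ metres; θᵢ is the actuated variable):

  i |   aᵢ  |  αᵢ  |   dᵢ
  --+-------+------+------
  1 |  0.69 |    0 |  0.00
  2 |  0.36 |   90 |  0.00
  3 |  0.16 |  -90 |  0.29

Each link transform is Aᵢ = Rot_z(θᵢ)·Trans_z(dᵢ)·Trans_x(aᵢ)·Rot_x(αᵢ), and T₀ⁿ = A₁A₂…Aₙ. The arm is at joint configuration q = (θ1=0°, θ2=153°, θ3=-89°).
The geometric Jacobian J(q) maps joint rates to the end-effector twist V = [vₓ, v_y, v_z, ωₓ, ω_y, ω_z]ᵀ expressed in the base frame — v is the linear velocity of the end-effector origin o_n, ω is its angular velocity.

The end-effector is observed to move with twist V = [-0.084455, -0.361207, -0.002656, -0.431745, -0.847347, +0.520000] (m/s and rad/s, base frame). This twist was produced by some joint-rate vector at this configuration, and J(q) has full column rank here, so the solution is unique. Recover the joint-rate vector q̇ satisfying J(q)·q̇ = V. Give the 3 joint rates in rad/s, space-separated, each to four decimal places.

o_n = [0.4984, 0.4231, -0.1600]
J₁: ẑ×o_n = [-0.4231, 0.4984, 0.0000], ω = ẑ
J2: z=[0.0000, 0.0000, 1.0000] o=[0.6900, 0.0000, 0.0000] → [-0.4231, -0.1916, 0.0000, 0.0000, 0.0000, 1.0000]
J3: z=[0.4540, 0.8910, 0.0000] o=[0.3692, 0.1634, 0.0000] → [-0.1425, 0.0726, 0.0028, 0.4540, 0.8910, 0.0000]
q̇ = J⁺·V = [-0.2790, 0.7990, -0.9510]

-0.2790 0.7990 -0.9510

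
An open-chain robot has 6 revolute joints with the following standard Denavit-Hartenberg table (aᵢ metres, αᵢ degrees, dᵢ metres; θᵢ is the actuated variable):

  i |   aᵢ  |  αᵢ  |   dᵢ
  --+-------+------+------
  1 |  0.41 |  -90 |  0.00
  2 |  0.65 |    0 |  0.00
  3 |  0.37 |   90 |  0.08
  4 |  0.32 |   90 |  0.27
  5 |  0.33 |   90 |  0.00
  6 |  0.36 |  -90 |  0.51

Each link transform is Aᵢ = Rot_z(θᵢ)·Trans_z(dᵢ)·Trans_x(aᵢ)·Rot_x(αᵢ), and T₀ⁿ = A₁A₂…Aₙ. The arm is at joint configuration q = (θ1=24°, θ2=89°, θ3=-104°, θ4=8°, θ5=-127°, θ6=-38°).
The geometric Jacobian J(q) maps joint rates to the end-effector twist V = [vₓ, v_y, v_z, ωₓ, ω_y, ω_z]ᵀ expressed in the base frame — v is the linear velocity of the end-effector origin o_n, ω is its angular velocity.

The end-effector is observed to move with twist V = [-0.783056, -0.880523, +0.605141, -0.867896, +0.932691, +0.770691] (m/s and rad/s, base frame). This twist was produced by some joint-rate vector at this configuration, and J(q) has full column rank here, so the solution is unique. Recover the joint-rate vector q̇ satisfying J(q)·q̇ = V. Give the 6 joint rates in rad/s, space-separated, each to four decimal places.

-0.0680 0.9860 -0.6480 0.8720 -0.8840 0.0750

o_n = [0.1687, 0.3334, -0.5953]
J₁: ẑ×o_n = [-0.3334, 0.1687, 0.0000], ω = ẑ
J2: z=[-0.4067, 0.9135, 0.0000] o=[0.3746, 0.1668, 0.0000] → [-0.5438, -0.2421, 0.1203, -0.4067, 0.9135, 0.0000]
J3: z=[-0.4067, 0.9135, 0.0000] o=[0.3849, 0.1714, -0.6499] → [0.0499, 0.0222, 0.1316, -0.4067, 0.9135, 0.0000]
J4: z=[-0.2364, -0.1053, 0.9659] o=[0.6789, 0.3898, -0.5541] → [0.0589, -0.5025, -0.0404, -0.2364, -0.1053, 0.9659]
J5: z=[0.5256, -0.8500, 0.0360] o=[0.8765, 0.5266, -0.2113] → [0.3333, 0.1763, -0.7032, 0.5256, -0.8500, 0.0360]
J6: z=[-0.7950, -0.4756, 0.3766] o=[0.7766, 0.4518, -0.5168] → [0.0819, -0.2913, -0.1949, -0.7950, -0.4756, 0.3766]
q̇ = J⁺·V = [-0.0680, 0.9860, -0.6480, 0.8720, -0.8840, 0.0750]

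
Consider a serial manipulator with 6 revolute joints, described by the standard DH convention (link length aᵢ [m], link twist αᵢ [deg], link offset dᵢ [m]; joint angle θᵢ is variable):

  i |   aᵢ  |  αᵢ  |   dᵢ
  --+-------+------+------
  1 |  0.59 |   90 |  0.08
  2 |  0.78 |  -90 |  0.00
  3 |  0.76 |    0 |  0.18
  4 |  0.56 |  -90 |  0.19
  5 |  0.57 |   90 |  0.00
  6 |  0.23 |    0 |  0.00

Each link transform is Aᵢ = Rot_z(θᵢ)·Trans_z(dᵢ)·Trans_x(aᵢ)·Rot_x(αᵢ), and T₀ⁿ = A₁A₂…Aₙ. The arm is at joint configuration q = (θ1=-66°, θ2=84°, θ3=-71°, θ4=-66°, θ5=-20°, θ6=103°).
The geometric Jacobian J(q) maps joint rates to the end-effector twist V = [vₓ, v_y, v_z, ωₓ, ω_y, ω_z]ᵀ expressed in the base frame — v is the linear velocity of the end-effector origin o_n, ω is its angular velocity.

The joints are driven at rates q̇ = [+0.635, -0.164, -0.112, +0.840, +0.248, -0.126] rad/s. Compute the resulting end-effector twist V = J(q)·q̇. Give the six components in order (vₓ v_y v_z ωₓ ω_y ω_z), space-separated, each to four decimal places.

0.0808 -1.3375 0.5793 -0.2835 0.5217 0.8356

o_n = [-1.4223, -0.7307, 0.5495]
J₁: ẑ×o_n = [0.7307, -1.4223, 0.0000], ω = ẑ
J2: z=[-0.9135, -0.4067, 0.0000] o=[0.2400, -0.5390, 0.0800] → [-0.1910, 0.4289, -0.5009, -0.9135, -0.4067, 0.0000]
J3: z=[-0.4045, 0.9085, 0.1045] o=[0.2731, -0.6135, 0.8557] → [-0.2660, -0.3011, 1.5878, -0.4045, 0.9085, 0.1045]
J4: z=[-0.4045, 0.9085, 0.1045] o=[-0.4456, -0.7658, 1.1206] → [-0.5226, -0.3331, 0.8731, -0.4045, 0.9085, 0.1045]
J5: z=[-0.6391, -0.3626, 0.6783] o=[-0.8888, -0.7095, 0.7332] → [0.0810, -0.4793, -0.1798, -0.6391, -0.3626, 0.6783]
J6: z=[-0.1564, 0.9247, 0.3470] o=[-1.3180, -0.6435, 0.3640] → [0.2018, -0.0072, 0.1101, -0.1564, 0.9247, 0.3470]
V = J·q̇ = [0.0808, -1.3375, 0.5793, -0.2835, 0.5217, 0.8356]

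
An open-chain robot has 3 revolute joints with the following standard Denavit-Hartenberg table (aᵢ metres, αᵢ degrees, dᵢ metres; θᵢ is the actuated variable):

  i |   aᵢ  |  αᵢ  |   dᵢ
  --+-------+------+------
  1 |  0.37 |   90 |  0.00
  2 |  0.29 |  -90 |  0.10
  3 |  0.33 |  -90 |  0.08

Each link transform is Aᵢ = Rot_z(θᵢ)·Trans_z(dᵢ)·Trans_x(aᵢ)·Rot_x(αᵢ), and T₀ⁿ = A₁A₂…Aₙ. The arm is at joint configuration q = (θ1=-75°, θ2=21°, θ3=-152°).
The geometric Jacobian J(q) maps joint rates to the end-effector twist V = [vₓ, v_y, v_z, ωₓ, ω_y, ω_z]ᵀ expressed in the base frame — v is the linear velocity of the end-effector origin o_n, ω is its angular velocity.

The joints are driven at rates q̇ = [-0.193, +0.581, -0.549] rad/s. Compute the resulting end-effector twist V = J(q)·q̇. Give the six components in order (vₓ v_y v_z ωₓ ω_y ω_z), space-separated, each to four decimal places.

0.0467 0.1903 -0.0479 -0.5103 -0.3404 -0.7055

o_n = [-0.1582, -0.3944, 0.0742]
J₁: ẑ×o_n = [0.3944, -0.1582, 0.0000], ω = ẑ
J2: z=[-0.9659, -0.2588, 0.0000] o=[0.0958, -0.3574, 0.0000] → [-0.0192, 0.0717, -0.0300, -0.9659, -0.2588, 0.0000]
J3: z=[-0.0928, 0.3462, 0.9336] o=[0.0692, -0.6448, 0.1039] → [-0.2440, -0.2151, 0.0555, -0.0928, 0.3462, 0.9336]
V = J·q̇ = [0.0467, 0.1903, -0.0479, -0.5103, -0.3404, -0.7055]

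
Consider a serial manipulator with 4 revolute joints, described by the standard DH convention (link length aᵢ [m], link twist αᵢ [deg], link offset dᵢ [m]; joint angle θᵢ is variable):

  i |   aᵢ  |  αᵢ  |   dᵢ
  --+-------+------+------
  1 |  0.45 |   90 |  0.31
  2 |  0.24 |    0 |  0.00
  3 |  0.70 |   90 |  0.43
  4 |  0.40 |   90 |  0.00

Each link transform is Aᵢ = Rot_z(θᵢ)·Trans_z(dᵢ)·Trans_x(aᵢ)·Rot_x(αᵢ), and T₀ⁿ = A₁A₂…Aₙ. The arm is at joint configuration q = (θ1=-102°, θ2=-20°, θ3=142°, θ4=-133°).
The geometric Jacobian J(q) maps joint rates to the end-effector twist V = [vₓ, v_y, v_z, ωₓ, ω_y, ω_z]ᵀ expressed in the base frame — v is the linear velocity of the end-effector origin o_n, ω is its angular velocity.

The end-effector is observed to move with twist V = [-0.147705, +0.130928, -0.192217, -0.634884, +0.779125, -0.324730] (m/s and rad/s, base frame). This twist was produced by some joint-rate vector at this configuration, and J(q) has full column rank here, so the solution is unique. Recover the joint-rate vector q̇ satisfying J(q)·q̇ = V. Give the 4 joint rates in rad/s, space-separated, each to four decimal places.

0.0690 0.7510 0.0320 -0.7430

o_n = [-0.2278, -0.4108, 0.5902]
J₁: ẑ×o_n = [0.4108, -0.2278, 0.0000], ω = ẑ
J2: z=[-0.9781, 0.2079, 0.0000] o=[-0.0936, -0.4402, 0.3100] → [0.0583, 0.2741, -0.0009, -0.9781, 0.2079, 0.0000]
J3: z=[-0.9781, 0.2079, 0.0000] o=[-0.1404, -0.6608, 0.2279] → [0.0753, 0.3544, -0.2264, -0.9781, 0.2079, 0.0000]
J4: z=[-0.1763, -0.8295, 0.5299] o=[-0.4839, -0.2085, 0.8215] → [0.2991, 0.0949, 0.2481, -0.1763, -0.8295, 0.5299]
q̇ = J⁺·V = [0.0690, 0.7510, 0.0320, -0.7430]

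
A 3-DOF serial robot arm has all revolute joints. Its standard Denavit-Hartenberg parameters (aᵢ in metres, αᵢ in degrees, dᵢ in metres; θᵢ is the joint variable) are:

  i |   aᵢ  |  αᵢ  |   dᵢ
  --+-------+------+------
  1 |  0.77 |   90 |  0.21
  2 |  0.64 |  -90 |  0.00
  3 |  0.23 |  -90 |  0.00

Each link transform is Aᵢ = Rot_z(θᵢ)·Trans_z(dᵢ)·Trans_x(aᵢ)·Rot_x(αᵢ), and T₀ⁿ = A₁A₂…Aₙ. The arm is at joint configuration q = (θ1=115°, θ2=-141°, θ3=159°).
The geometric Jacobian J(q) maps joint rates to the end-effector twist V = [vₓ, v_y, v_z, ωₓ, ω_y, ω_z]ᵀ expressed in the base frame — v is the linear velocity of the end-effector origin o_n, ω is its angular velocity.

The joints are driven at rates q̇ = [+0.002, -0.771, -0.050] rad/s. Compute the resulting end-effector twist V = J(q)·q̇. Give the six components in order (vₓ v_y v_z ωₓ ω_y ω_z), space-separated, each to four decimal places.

0.0781 -0.1950 0.2522 -0.6855 -0.3544 0.0409

o_n = [-0.2604, 0.3635, -0.0576]
J₁: ẑ×o_n = [-0.3635, -0.2604, 0.0000], ω = ẑ
J2: z=[0.9063, 0.4226, 0.0000] o=[-0.3254, 0.6979, 0.2100] → [-0.1131, 0.2426, -0.3305, 0.9063, 0.4226, 0.0000]
J3: z=[-0.2660, 0.5704, -0.7771] o=[-0.1152, 0.2471, -0.1928] → [0.1675, 0.1488, 0.0519, -0.2660, 0.5704, -0.7771]
V = J·q̇ = [0.0781, -0.1950, 0.2522, -0.6855, -0.3544, 0.0409]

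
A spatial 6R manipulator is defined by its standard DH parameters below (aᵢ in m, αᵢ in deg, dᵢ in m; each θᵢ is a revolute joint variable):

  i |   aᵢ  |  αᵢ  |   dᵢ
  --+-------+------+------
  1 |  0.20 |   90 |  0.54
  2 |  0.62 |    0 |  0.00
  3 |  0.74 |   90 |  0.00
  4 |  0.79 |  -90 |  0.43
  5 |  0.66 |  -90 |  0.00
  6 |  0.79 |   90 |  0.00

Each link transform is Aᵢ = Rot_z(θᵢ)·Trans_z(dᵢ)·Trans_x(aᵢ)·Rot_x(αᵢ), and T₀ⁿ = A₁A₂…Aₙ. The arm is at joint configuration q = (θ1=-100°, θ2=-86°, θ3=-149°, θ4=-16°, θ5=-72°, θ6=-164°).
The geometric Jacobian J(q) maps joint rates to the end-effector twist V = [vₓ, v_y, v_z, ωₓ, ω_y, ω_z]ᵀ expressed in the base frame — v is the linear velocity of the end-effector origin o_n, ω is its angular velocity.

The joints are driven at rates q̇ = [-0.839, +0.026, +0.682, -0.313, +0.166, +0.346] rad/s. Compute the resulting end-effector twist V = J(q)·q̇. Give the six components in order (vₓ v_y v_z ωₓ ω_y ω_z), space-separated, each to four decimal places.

0.4658 0.9235 -0.3163 -0.6693 0.6782 -0.7833

o_n = [0.0624, 0.3540, 1.3671]
J₁: ẑ×o_n = [-0.3540, 0.0624, 0.0000], ω = ẑ
J2: z=[-0.9848, 0.1736, 0.0000] o=[-0.0347, -0.1970, 0.5400] → [0.1436, 0.8146, -0.5595, -0.9848, 0.1736, 0.0000]
J3: z=[-0.9848, 0.1736, 0.0000] o=[-0.0422, -0.2396, -0.0785] → [0.2510, 1.4237, -0.6027, -0.9848, 0.1736, 0.0000]
J4: z=[-0.1422, -0.8067, 0.5736] o=[0.0315, 0.1784, 0.5277] → [-0.7779, 0.1371, -0.0000, -0.1422, -0.8067, 0.5736]
J5: z=[-0.9192, 0.3226, 0.2258] o=[0.2604, 0.2227, 1.3964] → [-0.0391, -0.0716, -0.0568, -0.9192, 0.3226, 0.2258]
J6: z=[0.3932, 0.7202, 0.5716] o=[0.2460, -0.1827, 1.9170] → [-0.7028, 0.1112, 0.3432, 0.3932, 0.7202, 0.5716]
V = J·q̇ = [0.4658, 0.9235, -0.3163, -0.6693, 0.6782, -0.7833]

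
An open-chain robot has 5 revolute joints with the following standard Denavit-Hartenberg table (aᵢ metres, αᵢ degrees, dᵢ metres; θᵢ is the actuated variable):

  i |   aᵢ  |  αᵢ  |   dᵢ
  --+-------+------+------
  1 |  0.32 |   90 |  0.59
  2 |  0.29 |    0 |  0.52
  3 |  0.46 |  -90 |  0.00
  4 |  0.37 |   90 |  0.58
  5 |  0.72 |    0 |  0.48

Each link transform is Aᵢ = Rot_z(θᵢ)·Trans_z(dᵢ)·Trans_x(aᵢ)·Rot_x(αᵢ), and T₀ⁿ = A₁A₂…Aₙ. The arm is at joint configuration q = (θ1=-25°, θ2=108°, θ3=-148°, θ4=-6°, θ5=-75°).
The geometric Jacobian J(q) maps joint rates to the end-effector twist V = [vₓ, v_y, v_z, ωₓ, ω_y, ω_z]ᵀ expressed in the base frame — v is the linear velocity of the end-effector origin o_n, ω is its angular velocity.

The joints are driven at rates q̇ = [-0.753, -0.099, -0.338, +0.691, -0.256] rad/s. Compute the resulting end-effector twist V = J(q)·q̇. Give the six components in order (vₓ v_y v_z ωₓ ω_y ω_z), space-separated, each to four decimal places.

-0.9993 0.1274 -0.4417 0.7134 0.4304 -0.2409

o_n = [0.3641, -1.3344, 0.1583]
J₁: ẑ×o_n = [1.3344, 0.3641, -0.0000], ω = ẑ
J2: z=[-0.4226, -0.9063, 0.0000] o=[0.2900, -0.1352, 0.5900] → [0.3913, -0.1825, 0.5740, -0.4226, -0.9063, 0.0000]
J3: z=[-0.4226, -0.9063, 0.0000] o=[-0.0110, -0.5686, 0.8658] → [0.6412, -0.2990, 0.6636, -0.4226, -0.9063, 0.0000]
J4: z=[0.5826, -0.2717, 0.7660] o=[0.3084, -0.7176, 0.5701] → [0.5844, 0.2826, -0.3442, 0.5826, -0.2717, 0.7660]
J5: z=[-0.4929, -0.8675, 0.0672] o=[0.8854, -1.0293, 0.7779] → [0.5580, -0.3404, -0.3018, -0.4929, -0.8675, 0.0672]
V = J·q̇ = [-0.9993, 0.1274, -0.4417, 0.7134, 0.4304, -0.2409]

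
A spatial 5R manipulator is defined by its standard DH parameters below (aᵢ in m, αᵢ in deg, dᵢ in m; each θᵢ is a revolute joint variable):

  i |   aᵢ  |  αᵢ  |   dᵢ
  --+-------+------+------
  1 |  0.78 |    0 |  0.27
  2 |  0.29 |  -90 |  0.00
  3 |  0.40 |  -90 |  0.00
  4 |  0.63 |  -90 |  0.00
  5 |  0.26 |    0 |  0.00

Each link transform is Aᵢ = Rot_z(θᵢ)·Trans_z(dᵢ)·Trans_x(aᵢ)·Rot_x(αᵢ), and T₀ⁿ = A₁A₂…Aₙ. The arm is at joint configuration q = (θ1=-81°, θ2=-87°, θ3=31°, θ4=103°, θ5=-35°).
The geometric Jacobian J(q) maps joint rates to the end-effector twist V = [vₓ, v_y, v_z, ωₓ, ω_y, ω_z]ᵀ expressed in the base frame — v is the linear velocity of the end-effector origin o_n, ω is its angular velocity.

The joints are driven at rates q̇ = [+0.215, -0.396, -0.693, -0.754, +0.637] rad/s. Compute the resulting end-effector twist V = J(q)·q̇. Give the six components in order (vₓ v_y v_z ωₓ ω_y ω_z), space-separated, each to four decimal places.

o_n = [-0.4337, -0.0488, 0.0338]
J₁: ẑ×o_n = [0.0488, -0.4337, 0.0000], ω = ẑ
J2: z=[0.0000, 0.0000, 1.0000] o=[0.1220, -0.7704, 0.2700] → [-0.7216, -0.5557, 0.0000, 0.0000, 0.0000, 1.0000]
J3: z=[0.2079, -0.9781, 0.0000] o=[-0.1616, -0.8307, 0.2700] → [0.2310, 0.0491, -0.1035, 0.2079, -0.9781, 0.0000]
J4: z=[0.5038, 0.1071, -0.8572] o=[-0.4970, -0.9020, 0.0640] → [0.7281, -0.0391, 0.4230, 0.5038, 0.1071, -0.8572]
J5: z=[0.8637, -0.0464, 0.5018] o=[-0.5058, -0.2763, 0.1370] → [-0.1094, 0.1253, 0.1998, 0.8637, -0.0464, 0.5018]
V = J·q̇ = [-0.4825, 0.2021, -0.1199, 0.0263, 0.5676, 0.7850]

-0.4825 0.2021 -0.1199 0.0263 0.5676 0.7850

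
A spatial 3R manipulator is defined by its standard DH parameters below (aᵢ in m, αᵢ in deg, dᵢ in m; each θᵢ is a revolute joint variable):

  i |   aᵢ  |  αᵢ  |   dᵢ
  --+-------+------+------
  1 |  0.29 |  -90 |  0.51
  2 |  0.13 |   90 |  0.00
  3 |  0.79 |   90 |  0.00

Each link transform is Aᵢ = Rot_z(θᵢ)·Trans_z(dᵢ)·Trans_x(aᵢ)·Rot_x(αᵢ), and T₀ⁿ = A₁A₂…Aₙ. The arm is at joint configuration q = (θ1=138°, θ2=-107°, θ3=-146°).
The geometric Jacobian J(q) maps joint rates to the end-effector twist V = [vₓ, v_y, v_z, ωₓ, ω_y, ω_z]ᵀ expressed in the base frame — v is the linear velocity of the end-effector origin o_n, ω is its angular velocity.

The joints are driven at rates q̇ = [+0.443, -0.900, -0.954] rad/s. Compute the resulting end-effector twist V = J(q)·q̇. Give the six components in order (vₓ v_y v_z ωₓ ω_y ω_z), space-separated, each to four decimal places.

-1.1223 -0.0946 -0.2649 -0.0758 1.2793 0.7219

o_n = [-0.0340, 0.6250, 0.0080]
J₁: ẑ×o_n = [-0.6250, -0.0340, 0.0000], ω = ẑ
J2: z=[-0.6691, -0.7431, 0.0000] o=[-0.2155, 0.1940, 0.5100] → [0.3731, -0.3359, -0.1535, -0.6691, -0.7431, 0.0000]
J3: z=[0.7107, -0.6399, -0.2924] o=[-0.1873, 0.1686, 0.6343] → [0.5342, 0.4003, 0.4225, 0.7107, -0.6399, -0.2924]
V = J·q̇ = [-1.1223, -0.0946, -0.2649, -0.0758, 1.2793, 0.7219]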